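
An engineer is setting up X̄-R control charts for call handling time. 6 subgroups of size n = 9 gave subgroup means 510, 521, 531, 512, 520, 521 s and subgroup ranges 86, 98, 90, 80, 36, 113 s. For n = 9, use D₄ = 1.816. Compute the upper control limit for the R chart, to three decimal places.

152.241

R̄ = (86 + 98 + 90 + 80 + 36 + 113) / 6 = 503.0000 / 6 = 83.8333
UCL_R = D₄·R̄ = 1.816 × 83.8333 = 152.2413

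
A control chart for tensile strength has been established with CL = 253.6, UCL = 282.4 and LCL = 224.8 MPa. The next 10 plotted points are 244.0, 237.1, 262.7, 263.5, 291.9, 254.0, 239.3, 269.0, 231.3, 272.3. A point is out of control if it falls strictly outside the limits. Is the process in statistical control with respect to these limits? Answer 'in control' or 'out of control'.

Compare each point to [224.8, 282.4]: sample 5 = 291.9 > UCL.

out of control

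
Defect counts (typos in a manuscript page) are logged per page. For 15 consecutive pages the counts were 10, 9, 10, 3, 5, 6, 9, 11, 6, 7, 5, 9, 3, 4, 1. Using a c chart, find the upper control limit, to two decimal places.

c̄ = (10 + 9 + 10 + 3 + 5 + 6 + 9 + 11 + 6 + 7 + 5 + 9 + 3 + 4 + 1) / 15 = 98 / 15 = 6.5333
UCL = c̄ + 3√c̄ = 6.5333 + 3 × √6.5333 = 6.5333 + 3 × 2.5560 = 14.2014

14.20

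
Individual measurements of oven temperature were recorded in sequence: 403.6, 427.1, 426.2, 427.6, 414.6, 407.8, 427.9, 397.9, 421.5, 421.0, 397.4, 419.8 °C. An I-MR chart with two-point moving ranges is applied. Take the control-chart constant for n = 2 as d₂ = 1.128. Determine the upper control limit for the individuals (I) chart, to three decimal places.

456.120

X̄ = (403.6 + 427.1 + 426.2 + 427.6 + 414.6 + 407.8 + 427.9 + 397.9 + 421.5 + 421.0 + 397.4 + 419.8) / 12 = 416.0333
Moving ranges: 23.5, 0.9, 1.4, 13.0, 6.8, 20.1, 30.0, 23.6, 0.5, 23.6, 22.4; M̄R̄ = 165.8000 / 11 = 15.0727
UCL = X̄ + 3·M̄R̄/d₂ = 416.0333 + 3 × 15.0727 / 1.128 = 456.1204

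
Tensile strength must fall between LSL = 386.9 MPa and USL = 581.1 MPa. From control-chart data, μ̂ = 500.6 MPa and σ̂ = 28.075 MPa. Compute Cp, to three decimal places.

Cp = (USL − LSL) / (6σ̂) = (581.1 − 386.9) / (6 × 28.075) = 194.2000 / 168.4500 = 1.1529

1.153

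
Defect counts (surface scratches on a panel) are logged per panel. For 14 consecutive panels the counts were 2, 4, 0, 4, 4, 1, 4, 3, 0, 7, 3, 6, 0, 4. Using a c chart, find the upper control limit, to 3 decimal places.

8.196

c̄ = (2 + 4 + 0 + 4 + 4 + 1 + 4 + 3 + 0 + 7 + 3 + 6 + 0 + 4) / 14 = 42 / 14 = 3.0000
UCL = c̄ + 3√c̄ = 3.0000 + 3 × √3.0000 = 3.0000 + 3 × 1.7321 = 8.1962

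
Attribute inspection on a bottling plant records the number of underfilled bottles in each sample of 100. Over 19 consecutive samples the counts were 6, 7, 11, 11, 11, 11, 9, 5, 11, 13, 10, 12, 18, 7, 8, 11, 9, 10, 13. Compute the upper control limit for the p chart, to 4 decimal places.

0.1922

p̄ = Σdᵢ / (k·n) = 193 / (19 × 100) = 0.10158
UCL = p̄ + 3·√(p̄(1−p̄)/n) = 0.10158 + 3 × √(0.10158×0.89842/100) = 0.10158 + 3 × 0.03021 = 0.19221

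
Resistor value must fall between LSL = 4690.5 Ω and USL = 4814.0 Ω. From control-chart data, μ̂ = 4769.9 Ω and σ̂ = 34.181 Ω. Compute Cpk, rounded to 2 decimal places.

0.43

Cpu = (USL − μ̂) / (3σ̂) = (4814.0 − 4769.9) / (3 × 34.181) = 0.4301; Cpl = (μ̂ − LSL) / (3σ̂) = (4769.9 − 4690.5) / (3 × 34.181) = 0.7743; Cpk = min(Cpu, Cpl) = 0.4301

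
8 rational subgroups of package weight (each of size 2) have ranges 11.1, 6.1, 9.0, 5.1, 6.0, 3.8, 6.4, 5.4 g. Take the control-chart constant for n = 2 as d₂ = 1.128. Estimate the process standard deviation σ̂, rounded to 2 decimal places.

R̄ = (11.1 + 6.1 + 9.0 + 5.1 + 6.0 + 3.8 + 6.4 + 5.4) / 8 = 6.6125
σ̂ = R̄ / d₂ = 6.6125 / 1.128 = 5.8621

5.86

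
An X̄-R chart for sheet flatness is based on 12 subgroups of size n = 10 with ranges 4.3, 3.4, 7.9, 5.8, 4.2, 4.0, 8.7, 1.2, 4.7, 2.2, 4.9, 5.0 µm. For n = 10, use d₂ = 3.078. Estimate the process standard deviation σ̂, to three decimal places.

1.524

R̄ = (4.3 + 3.4 + 7.9 + 5.8 + 4.2 + 4.0 + 8.7 + 1.2 + 4.7 + 2.2 + 4.9 + 5.0) / 12 = 4.6917
σ̂ = R̄ / d₂ = 4.6917 / 3.078 = 1.5243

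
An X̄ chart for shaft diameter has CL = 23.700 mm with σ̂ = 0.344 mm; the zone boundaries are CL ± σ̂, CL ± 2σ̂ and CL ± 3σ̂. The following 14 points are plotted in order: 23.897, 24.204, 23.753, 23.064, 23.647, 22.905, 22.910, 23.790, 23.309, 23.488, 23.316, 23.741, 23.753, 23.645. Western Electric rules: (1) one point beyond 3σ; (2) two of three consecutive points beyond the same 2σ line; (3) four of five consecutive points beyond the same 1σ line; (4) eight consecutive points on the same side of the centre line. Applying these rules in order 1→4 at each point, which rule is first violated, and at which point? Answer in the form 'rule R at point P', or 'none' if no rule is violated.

rule 2 at point 7

Zone of each point (C = within 1σ̂, B = 1σ̂–2σ̂, A = 2σ̂–3σ̂, * = beyond 3σ̂; sign = side of CL): 1:+C, 2:+B, 3:+C, 4:-B, 5:-C, 6:-A, 7:-A, 8:+C, 9:-B, 10:-C, 11:-B, 12:+C, 13:+C, 14:-C
Rule 2 (two of three consecutive points beyond the same 2σ limit) is satisfied at point 7.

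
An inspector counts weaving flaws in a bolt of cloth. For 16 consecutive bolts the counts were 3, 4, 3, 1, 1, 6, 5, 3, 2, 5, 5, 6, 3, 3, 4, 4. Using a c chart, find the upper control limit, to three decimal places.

c̄ = (3 + 4 + 3 + 1 + 1 + 6 + 5 + 3 + 2 + 5 + 5 + 6 + 3 + 3 + 4 + 4) / 16 = 58 / 16 = 3.6250
UCL = c̄ + 3√c̄ = 3.6250 + 3 × √3.6250 = 3.6250 + 3 × 1.9039 = 9.3368

9.337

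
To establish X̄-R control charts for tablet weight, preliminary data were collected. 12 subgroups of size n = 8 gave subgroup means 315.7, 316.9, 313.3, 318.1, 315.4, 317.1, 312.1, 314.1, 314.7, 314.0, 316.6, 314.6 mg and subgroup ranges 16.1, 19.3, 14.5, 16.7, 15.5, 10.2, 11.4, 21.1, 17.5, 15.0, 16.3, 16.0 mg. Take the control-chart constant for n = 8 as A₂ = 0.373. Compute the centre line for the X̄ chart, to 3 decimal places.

315.217

X̄̄ = (315.7 + 316.9 + 313.3 + 318.1 + 315.4 + 317.1 + 312.1 + 314.1 + 314.7 + 314.0 + 316.6 + 314.6) / 12 = 3782.6000 / 12 = 315.2167
CL = X̄̄ = 315.2167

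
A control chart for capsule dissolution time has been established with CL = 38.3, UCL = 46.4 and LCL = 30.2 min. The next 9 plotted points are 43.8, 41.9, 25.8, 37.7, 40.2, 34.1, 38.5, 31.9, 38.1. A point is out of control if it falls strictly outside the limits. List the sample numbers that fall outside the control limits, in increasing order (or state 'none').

3

Compare each point to [30.2, 46.4]: sample 3 = 25.8 < LCL.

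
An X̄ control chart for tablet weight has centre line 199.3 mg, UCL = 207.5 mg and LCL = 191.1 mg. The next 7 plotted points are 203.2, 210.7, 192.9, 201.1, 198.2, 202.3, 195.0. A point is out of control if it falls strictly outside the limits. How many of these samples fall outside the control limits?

Compare each point to [191.1, 207.5]: sample 2 = 210.7 > UCL.

1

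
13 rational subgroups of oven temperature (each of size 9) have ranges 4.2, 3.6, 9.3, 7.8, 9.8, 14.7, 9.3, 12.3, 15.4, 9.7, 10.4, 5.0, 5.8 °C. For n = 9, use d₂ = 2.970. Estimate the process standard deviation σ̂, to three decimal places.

R̄ = (4.2 + 3.6 + 9.3 + 7.8 + 9.8 + 14.7 + 9.3 + 12.3 + 15.4 + 9.7 + 10.4 + 5.0 + 5.8) / 13 = 9.0231
σ̂ = R̄ / d₂ = 9.0231 / 2.970 = 3.0381

3.038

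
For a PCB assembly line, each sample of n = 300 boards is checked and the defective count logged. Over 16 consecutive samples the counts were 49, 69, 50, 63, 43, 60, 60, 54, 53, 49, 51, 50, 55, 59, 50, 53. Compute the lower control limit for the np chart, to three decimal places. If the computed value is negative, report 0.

p̄ = Σdᵢ / (k·n) = 868 / (16 × 300) = 0.18083
LCL = np̄ − 3·√(np̄(1−p̄)) = 54.2500 − 3 × 6.6663 = 34.2510

34.251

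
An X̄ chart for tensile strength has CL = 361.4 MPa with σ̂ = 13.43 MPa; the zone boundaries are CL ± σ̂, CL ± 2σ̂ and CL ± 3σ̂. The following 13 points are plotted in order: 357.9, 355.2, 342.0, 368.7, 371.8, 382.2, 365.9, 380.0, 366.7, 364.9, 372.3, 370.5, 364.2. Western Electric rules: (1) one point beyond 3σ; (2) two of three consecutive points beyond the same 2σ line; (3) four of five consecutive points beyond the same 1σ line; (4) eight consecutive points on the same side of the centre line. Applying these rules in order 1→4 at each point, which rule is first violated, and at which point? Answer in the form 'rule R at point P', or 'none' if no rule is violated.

rule 4 at point 11

Zone of each point (C = within 1σ̂, B = 1σ̂–2σ̂, A = 2σ̂–3σ̂, * = beyond 3σ̂; sign = side of CL): 1:-C, 2:-C, 3:-B, 4:+C, 5:+C, 6:+B, 7:+C, 8:+B, 9:+C, 10:+C, 11:+C, 12:+C, 13:+C
Rule 4 (eight consecutive points on the same side of the centre line) is satisfied at point 11.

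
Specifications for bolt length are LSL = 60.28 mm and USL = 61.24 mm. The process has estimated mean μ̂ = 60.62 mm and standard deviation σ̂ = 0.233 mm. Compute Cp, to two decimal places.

Cp = (USL − LSL) / (6σ̂) = (61.24 − 60.28) / (6 × 0.233) = 0.9600 / 1.3980 = 0.6867

0.69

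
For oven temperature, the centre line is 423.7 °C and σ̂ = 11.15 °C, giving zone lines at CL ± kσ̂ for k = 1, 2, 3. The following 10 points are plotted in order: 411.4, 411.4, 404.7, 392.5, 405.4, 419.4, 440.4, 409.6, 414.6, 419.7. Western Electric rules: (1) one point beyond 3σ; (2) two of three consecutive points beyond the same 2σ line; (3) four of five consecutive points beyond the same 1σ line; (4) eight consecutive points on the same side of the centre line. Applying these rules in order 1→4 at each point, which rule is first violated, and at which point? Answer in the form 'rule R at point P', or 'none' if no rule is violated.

Zone of each point (C = within 1σ̂, B = 1σ̂–2σ̂, A = 2σ̂–3σ̂, * = beyond 3σ̂; sign = side of CL): 1:-B, 2:-B, 3:-B, 4:-A, 5:-B, 6:-C, 7:+B, 8:-B, 9:-C, 10:-C
Rule 3 (four of five consecutive points beyond the same 1σ limit) is satisfied at point 4.

rule 3 at point 4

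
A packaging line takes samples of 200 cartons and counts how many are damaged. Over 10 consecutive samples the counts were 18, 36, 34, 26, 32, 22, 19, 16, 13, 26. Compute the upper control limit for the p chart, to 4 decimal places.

p̄ = Σdᵢ / (k·n) = 242 / (10 × 200) = 0.12100
UCL = p̄ + 3·√(p̄(1−p̄)/n) = 0.12100 + 3 × √(0.12100×0.87900/200) = 0.12100 + 3 × 0.02306 = 0.19018

0.1902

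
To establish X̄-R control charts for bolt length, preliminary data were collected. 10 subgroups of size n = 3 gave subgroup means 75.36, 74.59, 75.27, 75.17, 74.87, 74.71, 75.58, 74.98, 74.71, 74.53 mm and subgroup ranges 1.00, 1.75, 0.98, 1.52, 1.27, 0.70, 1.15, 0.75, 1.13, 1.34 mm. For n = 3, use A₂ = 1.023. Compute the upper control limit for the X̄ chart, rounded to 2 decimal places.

76.16

X̄̄ = (75.36 + 74.59 + 75.27 + 75.17 + 74.87 + 74.71 + 75.58 + 74.98 + 74.71 + 74.53) / 10 = 749.7700 / 10 = 74.9770
R̄ = (1.00 + 1.75 + 0.98 + 1.52 + 1.27 + 0.70 + 1.15 + 0.75 + 1.13 + 1.34) / 10 = 11.5900 / 10 = 1.1590
UCL = X̄̄ + A₂·R̄ = 74.9770 + 1.023 × 1.1590 = 76.1627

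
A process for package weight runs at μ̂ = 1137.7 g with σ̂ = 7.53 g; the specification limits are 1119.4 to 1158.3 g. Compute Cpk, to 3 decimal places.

Cpu = (USL − μ̂) / (3σ̂) = (1158.3 − 1137.7) / (3 × 7.53) = 0.9119; Cpl = (μ̂ − LSL) / (3σ̂) = (1137.7 − 1119.4) / (3 × 7.53) = 0.8101; Cpk = min(Cpu, Cpl) = 0.8101

0.810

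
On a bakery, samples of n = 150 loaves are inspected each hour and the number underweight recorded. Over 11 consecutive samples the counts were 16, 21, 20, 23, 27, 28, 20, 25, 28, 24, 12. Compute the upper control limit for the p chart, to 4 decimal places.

p̄ = Σdᵢ / (k·n) = 244 / (11 × 150) = 0.14788
UCL = p̄ + 3·√(p̄(1−p̄)/n) = 0.14788 + 3 × √(0.14788×0.85212/150) = 0.14788 + 3 × 0.02898 = 0.23483

0.2348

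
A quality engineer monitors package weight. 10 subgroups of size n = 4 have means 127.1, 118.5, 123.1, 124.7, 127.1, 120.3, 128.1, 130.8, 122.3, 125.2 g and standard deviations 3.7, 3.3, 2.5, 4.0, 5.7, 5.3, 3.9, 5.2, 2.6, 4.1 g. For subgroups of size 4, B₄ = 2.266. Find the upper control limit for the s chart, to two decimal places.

s̄ = (3.7 + 3.3 + 2.5 + 4.0 + 5.7 + 5.3 + 3.9 + 5.2 + 2.6 + 4.1) / 10 = 4.0300
UCL_s = B₄·s̄ = 2.266 × 4.0300 = 9.1320

9.13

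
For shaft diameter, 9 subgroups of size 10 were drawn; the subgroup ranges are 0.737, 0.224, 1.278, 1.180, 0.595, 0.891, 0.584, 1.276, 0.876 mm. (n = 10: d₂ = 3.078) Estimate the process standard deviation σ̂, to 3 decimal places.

R̄ = (0.737 + 0.224 + 1.278 + 1.180 + 0.595 + 0.891 + 0.584 + 1.276 + 0.876) / 9 = 0.8490
σ̂ = R̄ / d₂ = 0.8490 / 3.078 = 0.2758

0.276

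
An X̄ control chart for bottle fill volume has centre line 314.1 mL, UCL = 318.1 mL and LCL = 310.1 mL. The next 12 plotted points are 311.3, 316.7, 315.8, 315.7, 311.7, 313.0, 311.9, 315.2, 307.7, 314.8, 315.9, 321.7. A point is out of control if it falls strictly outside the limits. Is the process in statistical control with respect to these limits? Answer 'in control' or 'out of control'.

Compare each point to [310.1, 318.1]: sample 9 = 307.7 < LCL; sample 12 = 321.7 > UCL.

out of control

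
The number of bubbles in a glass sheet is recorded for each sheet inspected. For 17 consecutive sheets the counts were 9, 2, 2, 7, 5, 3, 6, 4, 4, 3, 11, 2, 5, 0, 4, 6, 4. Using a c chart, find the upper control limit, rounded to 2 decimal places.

c̄ = (9 + 2 + 2 + 7 + 5 + 3 + 6 + 4 + 4 + 3 + 11 + 2 + 5 + 0 + 4 + 6 + 4) / 17 = 77 / 17 = 4.5294
UCL = c̄ + 3√c̄ = 4.5294 + 3 × √4.5294 = 4.5294 + 3 × 2.1282 = 10.9141

10.91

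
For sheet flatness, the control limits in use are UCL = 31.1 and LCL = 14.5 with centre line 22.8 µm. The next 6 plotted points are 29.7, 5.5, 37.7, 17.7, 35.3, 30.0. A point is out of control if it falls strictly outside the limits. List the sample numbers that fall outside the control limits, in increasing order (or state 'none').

Compare each point to [14.5, 31.1]: sample 2 = 5.5 < LCL; sample 3 = 37.7 > UCL; sample 5 = 35.3 > UCL.

2, 3, 5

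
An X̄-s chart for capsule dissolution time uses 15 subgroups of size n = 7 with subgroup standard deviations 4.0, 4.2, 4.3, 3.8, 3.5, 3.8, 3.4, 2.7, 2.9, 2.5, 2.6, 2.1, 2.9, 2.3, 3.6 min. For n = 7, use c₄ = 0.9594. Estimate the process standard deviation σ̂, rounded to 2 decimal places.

s̄ = (4.0 + 4.2 + 4.3 + 3.8 + 3.5 + 3.8 + 3.4 + 2.7 + 2.9 + 2.5 + 2.6 + 2.1 + 2.9 + 2.3 + 3.6) / 15 = 3.2400
σ̂ = s̄ / c₄ = 3.2400 / 0.9594 = 3.3771

3.38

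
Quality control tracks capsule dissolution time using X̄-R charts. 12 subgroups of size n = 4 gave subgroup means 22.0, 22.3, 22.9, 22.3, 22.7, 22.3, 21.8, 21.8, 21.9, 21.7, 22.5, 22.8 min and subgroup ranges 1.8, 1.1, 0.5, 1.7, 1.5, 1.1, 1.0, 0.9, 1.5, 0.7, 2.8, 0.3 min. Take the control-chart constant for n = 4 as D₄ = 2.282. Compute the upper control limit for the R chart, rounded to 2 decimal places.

2.83

R̄ = (1.8 + 1.1 + 0.5 + 1.7 + 1.5 + 1.1 + 1.0 + 0.9 + 1.5 + 0.7 + 2.8 + 0.3) / 12 = 14.9000 / 12 = 1.2417
UCL_R = D₄·R̄ = 2.282 × 1.2417 = 2.8335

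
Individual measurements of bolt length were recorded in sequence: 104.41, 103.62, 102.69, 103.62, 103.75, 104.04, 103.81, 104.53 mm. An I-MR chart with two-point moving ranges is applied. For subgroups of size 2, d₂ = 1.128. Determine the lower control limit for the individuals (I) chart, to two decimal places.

102.28

X̄ = (104.41 + 103.62 + 102.69 + 103.62 + 103.75 + 104.04 + 103.81 + 104.53) / 8 = 103.8088
Moving ranges: 0.79, 0.93, 0.93, 0.13, 0.29, 0.23, 0.72; M̄R̄ = 4.0200 / 7 = 0.5743
LCL = X̄ − 3·M̄R̄/d₂ = 103.8088 − 3 × 0.5743 / 1.128 = 102.2814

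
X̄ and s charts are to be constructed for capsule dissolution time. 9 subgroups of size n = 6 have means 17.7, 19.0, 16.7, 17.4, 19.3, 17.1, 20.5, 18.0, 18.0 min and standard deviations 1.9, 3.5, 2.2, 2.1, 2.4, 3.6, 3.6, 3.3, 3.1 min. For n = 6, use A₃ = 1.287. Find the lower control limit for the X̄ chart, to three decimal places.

X̄̄ = (17.7 + 19.0 + 16.7 + 17.4 + 19.3 + 17.1 + 20.5 + 18.0 + 18.0) / 9 = 18.1889
s̄ = (1.9 + 3.5 + 2.2 + 2.1 + 2.4 + 3.6 + 3.6 + 3.3 + 3.1) / 9 = 2.8556
LCL = X̄̄ − A₃·s̄ = 18.1889 − 1.287 × 2.8556 = 14.5138

14.514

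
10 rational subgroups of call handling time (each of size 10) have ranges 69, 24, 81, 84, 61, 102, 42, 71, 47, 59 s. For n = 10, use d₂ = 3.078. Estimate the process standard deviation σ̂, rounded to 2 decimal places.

R̄ = (69 + 24 + 81 + 84 + 61 + 102 + 42 + 71 + 47 + 59) / 10 = 64.0000
σ̂ = R̄ / d₂ = 64.0000 / 3.078 = 20.7927

20.79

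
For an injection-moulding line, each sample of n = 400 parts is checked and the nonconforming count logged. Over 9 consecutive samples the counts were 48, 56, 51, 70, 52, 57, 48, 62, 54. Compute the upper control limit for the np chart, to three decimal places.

p̄ = Σdᵢ / (k·n) = 498 / (9 × 400) = 0.13833
UCL = np̄ + 3·√(np̄(1−p̄)) = 55.3333 + 3 × √(55.3333×0.86167) = 55.3333 + 3 × 6.9050 = 76.0483

76.048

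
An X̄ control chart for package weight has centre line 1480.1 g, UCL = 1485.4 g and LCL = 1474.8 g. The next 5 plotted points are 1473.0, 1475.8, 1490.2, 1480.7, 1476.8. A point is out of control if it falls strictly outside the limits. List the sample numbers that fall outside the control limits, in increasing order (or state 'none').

1, 3

Compare each point to [1474.8, 1485.4]: sample 1 = 1473.0 < LCL; sample 3 = 1490.2 > UCL.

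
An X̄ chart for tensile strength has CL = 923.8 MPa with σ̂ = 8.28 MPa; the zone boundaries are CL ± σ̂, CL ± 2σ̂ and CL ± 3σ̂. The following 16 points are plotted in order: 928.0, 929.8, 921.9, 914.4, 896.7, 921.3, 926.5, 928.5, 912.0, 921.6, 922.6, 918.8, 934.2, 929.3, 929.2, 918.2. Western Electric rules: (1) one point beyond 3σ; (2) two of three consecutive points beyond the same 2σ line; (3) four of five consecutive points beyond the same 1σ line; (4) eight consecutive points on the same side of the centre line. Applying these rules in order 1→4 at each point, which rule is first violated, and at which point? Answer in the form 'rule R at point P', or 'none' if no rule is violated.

rule 1 at point 5

Zone of each point (C = within 1σ̂, B = 1σ̂–2σ̂, A = 2σ̂–3σ̂, * = beyond 3σ̂; sign = side of CL): 1:+C, 2:+C, 3:-C, 4:-B, 5:-*, 6:-C, 7:+C, 8:+C, 9:-B, 10:-C, 11:-C, 12:-C, 13:+B, 14:+C, 15:+C, 16:-C
Rule 1 (one point beyond the 3σ limits) is satisfied at point 5.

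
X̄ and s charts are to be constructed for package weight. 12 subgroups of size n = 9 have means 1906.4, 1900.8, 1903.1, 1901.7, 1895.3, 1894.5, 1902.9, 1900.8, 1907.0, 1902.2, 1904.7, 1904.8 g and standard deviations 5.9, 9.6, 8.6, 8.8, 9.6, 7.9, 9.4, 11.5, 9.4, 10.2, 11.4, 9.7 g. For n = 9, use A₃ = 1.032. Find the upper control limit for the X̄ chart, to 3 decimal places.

1911.649

X̄̄ = (1906.4 + 1900.8 + 1903.1 + 1901.7 + 1895.3 + 1894.5 + 1902.9 + 1900.8 + 1907.0 + 1902.2 + 1904.7 + 1904.8) / 12 = 1902.0167
s̄ = (5.9 + 9.6 + 8.6 + 8.8 + 9.6 + 7.9 + 9.4 + 11.5 + 9.4 + 10.2 + 11.4 + 9.7) / 12 = 9.3333
UCL = X̄̄ + A₃·s̄ = 1902.0167 + 1.032 × 9.3333 = 1911.6487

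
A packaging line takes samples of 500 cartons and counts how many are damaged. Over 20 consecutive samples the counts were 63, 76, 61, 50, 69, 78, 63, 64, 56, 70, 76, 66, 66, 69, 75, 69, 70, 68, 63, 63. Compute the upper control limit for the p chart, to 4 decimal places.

p̄ = Σdᵢ / (k·n) = 1335 / (20 × 500) = 0.13350
UCL = p̄ + 3·√(p̄(1−p̄)/n) = 0.13350 + 3 × √(0.13350×0.86650/500) = 0.13350 + 3 × 0.01521 = 0.17913

0.1791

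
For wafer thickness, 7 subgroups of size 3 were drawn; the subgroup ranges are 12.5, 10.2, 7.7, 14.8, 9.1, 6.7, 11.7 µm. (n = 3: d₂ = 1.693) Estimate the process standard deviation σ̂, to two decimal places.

6.13

R̄ = (12.5 + 10.2 + 7.7 + 14.8 + 9.1 + 6.7 + 11.7) / 7 = 10.3857
σ̂ = R̄ / d₂ = 10.3857 / 1.693 = 6.1345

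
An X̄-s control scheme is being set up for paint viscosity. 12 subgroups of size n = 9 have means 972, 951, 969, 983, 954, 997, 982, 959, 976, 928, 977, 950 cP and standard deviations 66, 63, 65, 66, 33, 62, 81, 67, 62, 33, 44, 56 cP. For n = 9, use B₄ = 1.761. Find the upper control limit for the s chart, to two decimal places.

102.43

s̄ = (66 + 63 + 65 + 66 + 33 + 62 + 81 + 67 + 62 + 33 + 44 + 56) / 12 = 58.1667
UCL_s = B₄·s̄ = 1.761 × 58.1667 = 102.4315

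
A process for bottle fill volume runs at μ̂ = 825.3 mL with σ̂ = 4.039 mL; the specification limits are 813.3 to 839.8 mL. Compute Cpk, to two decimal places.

Cpu = (USL − μ̂) / (3σ̂) = (839.8 − 825.3) / (3 × 4.039) = 1.1967; Cpl = (μ̂ − LSL) / (3σ̂) = (825.3 − 813.3) / (3 × 4.039) = 0.9903; Cpk = min(Cpu, Cpl) = 0.9903

0.99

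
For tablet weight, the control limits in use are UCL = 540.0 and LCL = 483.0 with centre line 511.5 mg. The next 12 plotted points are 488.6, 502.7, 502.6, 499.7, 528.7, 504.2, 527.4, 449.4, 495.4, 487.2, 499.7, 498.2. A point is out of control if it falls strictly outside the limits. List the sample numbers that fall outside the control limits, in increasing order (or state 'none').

Compare each point to [483.0, 540.0]: sample 8 = 449.4 < LCL.

8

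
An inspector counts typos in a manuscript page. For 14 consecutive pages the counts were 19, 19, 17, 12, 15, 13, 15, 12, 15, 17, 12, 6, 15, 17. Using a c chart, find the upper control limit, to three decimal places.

c̄ = (19 + 19 + 17 + 12 + 15 + 13 + 15 + 12 + 15 + 17 + 12 + 6 + 15 + 17) / 14 = 204 / 14 = 14.5714
UCL = c̄ + 3√c̄ = 14.5714 + 3 × √14.5714 = 14.5714 + 3 × 3.8173 = 26.0232

26.023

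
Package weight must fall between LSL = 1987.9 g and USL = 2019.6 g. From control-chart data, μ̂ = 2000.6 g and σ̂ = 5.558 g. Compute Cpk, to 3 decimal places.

0.762

Cpu = (USL − μ̂) / (3σ̂) = (2019.6 − 2000.6) / (3 × 5.558) = 1.1395; Cpl = (μ̂ − LSL) / (3σ̂) = (2000.6 − 1987.9) / (3 × 5.558) = 0.7617; Cpk = min(Cpu, Cpl) = 0.7617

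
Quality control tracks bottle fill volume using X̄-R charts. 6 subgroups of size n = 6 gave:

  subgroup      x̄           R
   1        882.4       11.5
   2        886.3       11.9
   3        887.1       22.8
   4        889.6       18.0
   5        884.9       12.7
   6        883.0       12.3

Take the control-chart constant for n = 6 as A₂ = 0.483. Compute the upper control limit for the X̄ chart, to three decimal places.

892.731

X̄̄ = (882.4 + 886.3 + 887.1 + 889.6 + 884.9 + 883.0) / 6 = 5313.3000 / 6 = 885.5500
R̄ = (11.5 + 11.9 + 22.8 + 18.0 + 12.7 + 12.3) / 6 = 89.2000 / 6 = 14.8667
UCL = X̄̄ + A₂·R̄ = 885.5500 + 0.483 × 14.8667 = 892.7306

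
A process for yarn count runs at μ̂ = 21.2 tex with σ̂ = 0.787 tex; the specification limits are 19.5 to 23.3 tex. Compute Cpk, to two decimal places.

0.72

Cpu = (USL − μ̂) / (3σ̂) = (23.3 − 21.2) / (3 × 0.787) = 0.8895; Cpl = (μ̂ − LSL) / (3σ̂) = (21.2 − 19.5) / (3 × 0.787) = 0.7200; Cpk = min(Cpu, Cpl) = 0.7200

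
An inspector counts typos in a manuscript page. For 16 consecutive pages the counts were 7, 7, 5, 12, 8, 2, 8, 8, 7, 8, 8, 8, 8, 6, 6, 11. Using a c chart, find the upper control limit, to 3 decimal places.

c̄ = (7 + 7 + 5 + 12 + 8 + 2 + 8 + 8 + 7 + 8 + 8 + 8 + 8 + 6 + 6 + 11) / 16 = 119 / 16 = 7.4375
UCL = c̄ + 3√c̄ = 7.4375 + 3 × √7.4375 = 7.4375 + 3 × 2.7272 = 15.6190

15.619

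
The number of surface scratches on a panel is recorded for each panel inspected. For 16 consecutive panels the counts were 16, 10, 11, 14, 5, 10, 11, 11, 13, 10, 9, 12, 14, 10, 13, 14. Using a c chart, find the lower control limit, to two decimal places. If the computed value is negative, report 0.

1.29

c̄ = (16 + 10 + 11 + 14 + 5 + 10 + 11 + 11 + 13 + 10 + 9 + 12 + 14 + 10 + 13 + 14) / 16 = 183 / 16 = 11.4375
LCL = c̄ − 3√c̄ = 11.4375 − 3 × 3.3819 = 1.2917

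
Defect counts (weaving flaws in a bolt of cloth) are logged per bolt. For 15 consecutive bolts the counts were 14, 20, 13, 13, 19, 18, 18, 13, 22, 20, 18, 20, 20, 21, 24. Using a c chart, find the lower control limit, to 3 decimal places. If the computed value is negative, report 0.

c̄ = (14 + 20 + 13 + 13 + 19 + 18 + 18 + 13 + 22 + 20 + 18 + 20 + 20 + 21 + 24) / 15 = 273 / 15 = 18.2000
LCL = c̄ − 3√c̄ = 18.2000 − 3 × 4.2661 = 5.4016

5.402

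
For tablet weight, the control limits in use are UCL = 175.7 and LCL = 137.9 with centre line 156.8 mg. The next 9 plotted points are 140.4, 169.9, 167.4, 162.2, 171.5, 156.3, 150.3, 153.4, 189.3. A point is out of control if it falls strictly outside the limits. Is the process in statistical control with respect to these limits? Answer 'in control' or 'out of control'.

out of control

Compare each point to [137.9, 175.7]: sample 9 = 189.3 > UCL.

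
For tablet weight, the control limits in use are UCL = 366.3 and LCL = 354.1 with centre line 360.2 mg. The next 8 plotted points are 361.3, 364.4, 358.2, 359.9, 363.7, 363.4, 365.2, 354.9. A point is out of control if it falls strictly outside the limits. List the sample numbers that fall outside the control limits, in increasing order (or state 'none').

All 8 points lie within [354.1, 366.3].

none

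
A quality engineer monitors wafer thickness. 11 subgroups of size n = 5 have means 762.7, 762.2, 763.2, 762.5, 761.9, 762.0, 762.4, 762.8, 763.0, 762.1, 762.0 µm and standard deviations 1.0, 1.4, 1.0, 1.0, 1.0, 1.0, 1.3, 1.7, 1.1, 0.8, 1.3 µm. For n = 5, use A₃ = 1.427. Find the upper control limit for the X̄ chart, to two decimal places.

764.07

X̄̄ = (762.7 + 762.2 + 763.2 + 762.5 + 761.9 + 762.0 + 762.4 + 762.8 + 763.0 + 762.1 + 762.0) / 11 = 762.4364
s̄ = (1.0 + 1.4 + 1.0 + 1.0 + 1.0 + 1.0 + 1.3 + 1.7 + 1.1 + 0.8 + 1.3) / 11 = 1.1455
UCL = X̄̄ + A₃·s̄ = 762.4364 + 1.427 × 1.1455 = 764.0709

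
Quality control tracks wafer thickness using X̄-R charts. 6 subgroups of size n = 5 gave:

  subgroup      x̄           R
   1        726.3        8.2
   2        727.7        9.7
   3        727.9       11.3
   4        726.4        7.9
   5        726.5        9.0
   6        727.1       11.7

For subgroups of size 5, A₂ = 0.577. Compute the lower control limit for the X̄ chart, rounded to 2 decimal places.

721.42

X̄̄ = (726.3 + 727.7 + 727.9 + 726.4 + 726.5 + 727.1) / 6 = 4361.9000 / 6 = 726.9833
R̄ = (8.2 + 9.7 + 11.3 + 7.9 + 9.0 + 11.7) / 6 = 57.8000 / 6 = 9.6333
LCL = X̄̄ − A₂·R̄ = 726.9833 − 0.577 × 9.6333 = 721.4249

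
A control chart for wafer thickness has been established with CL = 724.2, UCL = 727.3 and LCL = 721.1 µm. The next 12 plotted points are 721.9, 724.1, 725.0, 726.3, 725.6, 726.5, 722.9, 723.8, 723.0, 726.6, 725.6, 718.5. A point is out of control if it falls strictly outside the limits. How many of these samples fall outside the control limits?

1

Compare each point to [721.1, 727.3]: sample 12 = 718.5 < LCL.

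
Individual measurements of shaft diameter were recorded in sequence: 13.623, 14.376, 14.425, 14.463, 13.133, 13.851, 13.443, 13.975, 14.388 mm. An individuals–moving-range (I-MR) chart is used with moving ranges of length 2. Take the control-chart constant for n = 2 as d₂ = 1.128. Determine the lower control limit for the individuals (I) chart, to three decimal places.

X̄ = (13.623 + 14.376 + 14.425 + 14.463 + 13.133 + 13.851 + 13.443 + 13.975 + 14.388) / 9 = 13.9641
Moving ranges: 0.753, 0.049, 0.038, 1.330, 0.718, 0.408, 0.532, 0.413; M̄R̄ = 4.2410 / 8 = 0.5301
LCL = X̄ − 3·M̄R̄/d₂ = 13.9641 − 3 × 0.5301 / 1.128 = 12.5542

12.554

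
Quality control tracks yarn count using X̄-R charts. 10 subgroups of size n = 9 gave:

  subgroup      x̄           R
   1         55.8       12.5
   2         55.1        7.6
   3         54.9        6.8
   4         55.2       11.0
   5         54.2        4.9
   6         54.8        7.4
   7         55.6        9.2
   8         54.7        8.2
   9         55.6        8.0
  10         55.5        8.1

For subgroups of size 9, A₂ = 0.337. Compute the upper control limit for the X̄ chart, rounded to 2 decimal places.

57.96

X̄̄ = (55.8 + 55.1 + 54.9 + 55.2 + 54.2 + 54.8 + 55.6 + 54.7 + 55.6 + 55.5) / 10 = 551.4000 / 10 = 55.1400
R̄ = (12.5 + 7.6 + 6.8 + 11.0 + 4.9 + 7.4 + 9.2 + 8.2 + 8.0 + 8.1) / 10 = 83.7000 / 10 = 8.3700
UCL = X̄̄ + A₂·R̄ = 55.1400 + 0.337 × 8.3700 = 57.9607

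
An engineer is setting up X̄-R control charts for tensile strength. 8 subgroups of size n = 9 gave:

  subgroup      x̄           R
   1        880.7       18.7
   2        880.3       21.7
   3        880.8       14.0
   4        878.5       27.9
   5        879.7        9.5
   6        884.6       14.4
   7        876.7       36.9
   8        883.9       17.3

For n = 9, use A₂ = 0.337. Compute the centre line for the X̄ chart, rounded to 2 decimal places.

X̄̄ = (880.7 + 880.3 + 880.8 + 878.5 + 879.7 + 884.6 + 876.7 + 883.9) / 8 = 7045.2000 / 8 = 880.6500
CL = X̄̄ = 880.6500

880.65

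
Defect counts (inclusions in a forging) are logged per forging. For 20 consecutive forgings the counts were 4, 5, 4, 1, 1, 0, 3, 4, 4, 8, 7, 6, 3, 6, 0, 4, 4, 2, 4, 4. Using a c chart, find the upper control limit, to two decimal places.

9.47

c̄ = (4 + 5 + 4 + 1 + 1 + 0 + 3 + 4 + 4 + 8 + 7 + 6 + 3 + 6 + 0 + 4 + 4 + 2 + 4 + 4) / 20 = 74 / 20 = 3.7000
UCL = c̄ + 3√c̄ = 3.7000 + 3 × √3.7000 = 3.7000 + 3 × 1.9235 = 9.4706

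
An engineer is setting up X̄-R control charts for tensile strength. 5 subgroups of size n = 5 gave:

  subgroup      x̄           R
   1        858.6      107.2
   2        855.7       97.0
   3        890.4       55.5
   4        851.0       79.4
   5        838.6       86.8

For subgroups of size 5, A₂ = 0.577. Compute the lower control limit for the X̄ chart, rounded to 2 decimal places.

X̄̄ = (858.6 + 855.7 + 890.4 + 851.0 + 838.6) / 5 = 4294.3000 / 5 = 858.8600
R̄ = (107.2 + 97.0 + 55.5 + 79.4 + 86.8) / 5 = 425.9000 / 5 = 85.1800
LCL = X̄̄ − A₂·R̄ = 858.8600 − 0.577 × 85.1800 = 809.7111

809.71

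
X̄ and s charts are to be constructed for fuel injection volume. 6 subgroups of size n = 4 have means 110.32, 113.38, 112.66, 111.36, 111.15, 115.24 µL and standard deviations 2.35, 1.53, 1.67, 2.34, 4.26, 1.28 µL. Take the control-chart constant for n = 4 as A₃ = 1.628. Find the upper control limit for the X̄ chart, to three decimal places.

X̄̄ = (110.32 + 113.38 + 112.66 + 111.36 + 111.15 + 115.24) / 6 = 112.3517
s̄ = (2.35 + 1.53 + 1.67 + 2.34 + 4.26 + 1.28) / 6 = 2.2383
UCL = X̄̄ + A₃·s̄ = 112.3517 + 1.628 × 2.2383 = 115.9957

115.996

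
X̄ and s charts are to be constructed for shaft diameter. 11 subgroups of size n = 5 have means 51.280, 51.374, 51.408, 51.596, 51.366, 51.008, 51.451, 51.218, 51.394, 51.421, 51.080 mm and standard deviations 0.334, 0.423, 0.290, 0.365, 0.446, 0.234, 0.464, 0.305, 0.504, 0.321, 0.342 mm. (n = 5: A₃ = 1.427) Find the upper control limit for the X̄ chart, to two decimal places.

51.85

X̄̄ = (51.280 + 51.374 + 51.408 + 51.596 + 51.366 + 51.008 + 51.451 + 51.218 + 51.394 + 51.421 + 51.080) / 11 = 51.3269
s̄ = (0.334 + 0.423 + 0.290 + 0.365 + 0.446 + 0.234 + 0.464 + 0.305 + 0.504 + 0.321 + 0.342) / 11 = 0.3662
UCL = X̄̄ + A₃·s̄ = 51.3269 + 1.427 × 0.3662 = 51.8495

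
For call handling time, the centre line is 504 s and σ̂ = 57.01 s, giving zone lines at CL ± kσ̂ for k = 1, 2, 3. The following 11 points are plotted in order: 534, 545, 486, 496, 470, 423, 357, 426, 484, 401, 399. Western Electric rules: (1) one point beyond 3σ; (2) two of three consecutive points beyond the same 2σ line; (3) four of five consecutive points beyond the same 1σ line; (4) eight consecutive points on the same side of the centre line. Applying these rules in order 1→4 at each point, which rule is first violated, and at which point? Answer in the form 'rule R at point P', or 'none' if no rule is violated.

Zone of each point (C = within 1σ̂, B = 1σ̂–2σ̂, A = 2σ̂–3σ̂, * = beyond 3σ̂; sign = side of CL): 1:+C, 2:+C, 3:-C, 4:-C, 5:-C, 6:-B, 7:-A, 8:-B, 9:-C, 10:-B, 11:-B
Rule 3 (four of five consecutive points beyond the same 1σ limit) is satisfied at point 10.

rule 3 at point 10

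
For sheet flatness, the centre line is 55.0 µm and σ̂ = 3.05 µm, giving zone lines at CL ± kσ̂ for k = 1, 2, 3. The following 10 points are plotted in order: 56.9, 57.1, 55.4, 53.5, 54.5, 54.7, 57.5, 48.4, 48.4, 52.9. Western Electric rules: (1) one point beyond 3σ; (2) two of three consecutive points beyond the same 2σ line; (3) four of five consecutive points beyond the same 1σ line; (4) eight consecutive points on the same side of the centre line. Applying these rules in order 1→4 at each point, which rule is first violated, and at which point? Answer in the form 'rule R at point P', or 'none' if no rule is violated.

Zone of each point (C = within 1σ̂, B = 1σ̂–2σ̂, A = 2σ̂–3σ̂, * = beyond 3σ̂; sign = side of CL): 1:+C, 2:+C, 3:+C, 4:-C, 5:-C, 6:-C, 7:+C, 8:-A, 9:-A, 10:-C
Rule 2 (two of three consecutive points beyond the same 2σ limit) is satisfied at point 9.

rule 2 at point 9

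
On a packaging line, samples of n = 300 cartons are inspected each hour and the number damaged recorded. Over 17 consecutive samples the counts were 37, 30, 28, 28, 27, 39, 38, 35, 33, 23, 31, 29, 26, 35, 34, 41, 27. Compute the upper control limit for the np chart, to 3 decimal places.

47.824

p̄ = Σdᵢ / (k·n) = 541 / (17 × 300) = 0.10608
UCL = np̄ + 3·√(np̄(1−p̄)) = 31.8235 + 3 × √(31.8235×0.89392) = 31.8235 + 3 × 5.3336 = 47.8245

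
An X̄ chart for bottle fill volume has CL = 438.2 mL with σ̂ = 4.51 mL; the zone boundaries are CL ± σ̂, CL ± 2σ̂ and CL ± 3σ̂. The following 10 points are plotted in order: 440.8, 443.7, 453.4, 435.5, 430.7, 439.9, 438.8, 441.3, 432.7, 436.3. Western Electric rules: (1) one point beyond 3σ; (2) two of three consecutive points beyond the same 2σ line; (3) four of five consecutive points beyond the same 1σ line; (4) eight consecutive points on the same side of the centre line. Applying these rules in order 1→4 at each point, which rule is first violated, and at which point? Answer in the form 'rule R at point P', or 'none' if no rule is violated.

Zone of each point (C = within 1σ̂, B = 1σ̂–2σ̂, A = 2σ̂–3σ̂, * = beyond 3σ̂; sign = side of CL): 1:+C, 2:+B, 3:+*, 4:-C, 5:-B, 6:+C, 7:+C, 8:+C, 9:-B, 10:-C
Rule 1 (one point beyond the 3σ limits) is satisfied at point 3.

rule 1 at point 3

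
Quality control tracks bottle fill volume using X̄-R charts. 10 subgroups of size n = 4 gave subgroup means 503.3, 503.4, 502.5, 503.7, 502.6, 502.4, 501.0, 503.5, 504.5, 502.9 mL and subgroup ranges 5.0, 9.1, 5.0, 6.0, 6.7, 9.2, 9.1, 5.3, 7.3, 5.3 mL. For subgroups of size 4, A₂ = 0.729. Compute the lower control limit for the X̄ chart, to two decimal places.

X̄̄ = (503.3 + 503.4 + 502.5 + 503.7 + 502.6 + 502.4 + 501.0 + 503.5 + 504.5 + 502.9) / 10 = 5029.8000 / 10 = 502.9800
R̄ = (5.0 + 9.1 + 5.0 + 6.0 + 6.7 + 9.2 + 9.1 + 5.3 + 7.3 + 5.3) / 10 = 68.0000 / 10 = 6.8000
LCL = X̄̄ − A₂·R̄ = 502.9800 − 0.729 × 6.8000 = 498.0228

498.02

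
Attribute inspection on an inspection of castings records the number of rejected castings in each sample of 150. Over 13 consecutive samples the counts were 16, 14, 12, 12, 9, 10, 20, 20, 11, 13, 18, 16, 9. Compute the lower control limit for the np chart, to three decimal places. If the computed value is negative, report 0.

p̄ = Σdᵢ / (k·n) = 180 / (13 × 150) = 0.09231
LCL = np̄ − 3·√(np̄(1−p̄)) = 13.8462 − 3 × 3.5451 = 3.2107

3.211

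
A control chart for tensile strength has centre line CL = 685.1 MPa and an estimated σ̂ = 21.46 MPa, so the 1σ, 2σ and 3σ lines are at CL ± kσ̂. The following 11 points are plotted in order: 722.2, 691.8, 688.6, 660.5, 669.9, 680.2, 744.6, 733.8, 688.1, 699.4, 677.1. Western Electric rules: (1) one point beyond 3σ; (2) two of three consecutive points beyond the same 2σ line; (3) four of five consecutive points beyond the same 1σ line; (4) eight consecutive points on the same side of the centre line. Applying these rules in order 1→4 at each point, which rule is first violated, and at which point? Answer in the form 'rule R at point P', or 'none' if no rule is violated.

Zone of each point (C = within 1σ̂, B = 1σ̂–2σ̂, A = 2σ̂–3σ̂, * = beyond 3σ̂; sign = side of CL): 1:+B, 2:+C, 3:+C, 4:-B, 5:-C, 6:-C, 7:+A, 8:+A, 9:+C, 10:+C, 11:-C
Rule 2 (two of three consecutive points beyond the same 2σ limit) is satisfied at point 8.

rule 2 at point 8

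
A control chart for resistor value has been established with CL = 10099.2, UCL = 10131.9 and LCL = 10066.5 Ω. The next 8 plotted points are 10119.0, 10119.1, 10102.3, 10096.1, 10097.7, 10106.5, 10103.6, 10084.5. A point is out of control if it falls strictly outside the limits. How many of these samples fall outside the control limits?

All 8 points lie within [10066.5, 10131.9].

0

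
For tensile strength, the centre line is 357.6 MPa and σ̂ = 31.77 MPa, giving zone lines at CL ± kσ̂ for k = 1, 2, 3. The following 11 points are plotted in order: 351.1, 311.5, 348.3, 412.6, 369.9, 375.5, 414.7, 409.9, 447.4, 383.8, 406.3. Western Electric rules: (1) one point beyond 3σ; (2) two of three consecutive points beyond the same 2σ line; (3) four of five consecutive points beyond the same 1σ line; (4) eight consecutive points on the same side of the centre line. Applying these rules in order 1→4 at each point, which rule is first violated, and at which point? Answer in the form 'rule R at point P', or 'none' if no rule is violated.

rule 3 at point 11

Zone of each point (C = within 1σ̂, B = 1σ̂–2σ̂, A = 2σ̂–3σ̂, * = beyond 3σ̂; sign = side of CL): 1:-C, 2:-B, 3:-C, 4:+B, 5:+C, 6:+C, 7:+B, 8:+B, 9:+A, 10:+C, 11:+B
Rule 3 (four of five consecutive points beyond the same 1σ limit) is satisfied at point 11.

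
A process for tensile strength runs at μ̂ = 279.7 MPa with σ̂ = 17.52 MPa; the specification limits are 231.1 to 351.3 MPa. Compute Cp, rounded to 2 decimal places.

1.14

Cp = (USL − LSL) / (6σ̂) = (351.3 − 231.1) / (6 × 17.52) = 120.2000 / 105.1200 = 1.1435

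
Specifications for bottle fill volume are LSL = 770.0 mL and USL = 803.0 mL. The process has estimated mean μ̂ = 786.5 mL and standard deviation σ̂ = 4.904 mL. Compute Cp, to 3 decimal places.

Cp = (USL − LSL) / (6σ̂) = (803.0 − 770.0) / (6 × 4.904) = 33.0000 / 29.4240 = 1.1215

1.122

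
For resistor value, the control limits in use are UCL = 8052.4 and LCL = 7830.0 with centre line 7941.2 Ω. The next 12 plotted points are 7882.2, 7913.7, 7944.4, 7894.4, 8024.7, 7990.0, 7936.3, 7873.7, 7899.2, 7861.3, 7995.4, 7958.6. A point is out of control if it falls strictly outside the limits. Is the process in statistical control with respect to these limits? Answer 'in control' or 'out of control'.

in control

All 12 points lie within [7830.0, 8052.4].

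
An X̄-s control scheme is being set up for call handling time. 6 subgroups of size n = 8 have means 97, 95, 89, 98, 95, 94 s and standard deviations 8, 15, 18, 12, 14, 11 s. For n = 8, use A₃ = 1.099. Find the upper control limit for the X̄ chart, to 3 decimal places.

X̄̄ = (97 + 95 + 89 + 98 + 95 + 94) / 6 = 94.6667
s̄ = (8 + 15 + 18 + 12 + 14 + 11) / 6 = 13.0000
UCL = X̄̄ + A₃·s̄ = 94.6667 + 1.099 × 13.0000 = 108.9537

108.954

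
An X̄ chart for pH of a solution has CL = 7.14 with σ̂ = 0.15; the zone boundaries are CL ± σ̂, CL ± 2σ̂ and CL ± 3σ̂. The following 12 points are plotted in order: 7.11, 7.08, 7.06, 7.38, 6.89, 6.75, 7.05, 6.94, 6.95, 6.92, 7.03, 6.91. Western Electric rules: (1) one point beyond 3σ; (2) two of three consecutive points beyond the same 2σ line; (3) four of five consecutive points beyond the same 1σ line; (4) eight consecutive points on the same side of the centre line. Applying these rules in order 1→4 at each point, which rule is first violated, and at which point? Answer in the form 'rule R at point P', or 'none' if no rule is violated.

Zone of each point (C = within 1σ̂, B = 1σ̂–2σ̂, A = 2σ̂–3σ̂, * = beyond 3σ̂; sign = side of CL): 1:-C, 2:-C, 3:-C, 4:+B, 5:-B, 6:-A, 7:-C, 8:-B, 9:-B, 10:-B, 11:-C, 12:-B
Rule 3 (four of five consecutive points beyond the same 1σ limit) is satisfied at point 9.

rule 3 at point 9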